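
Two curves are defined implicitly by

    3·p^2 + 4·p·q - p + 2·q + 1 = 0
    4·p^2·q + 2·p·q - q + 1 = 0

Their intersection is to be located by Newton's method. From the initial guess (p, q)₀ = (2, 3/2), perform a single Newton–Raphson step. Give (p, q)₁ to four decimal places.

At (2, 3/2): F = (26.0000, 29.5000).
Jacobian J = [[6·p + 4·q - 1, 4·p + 2], [8·p·q + 2·q, 4·p^2 + 2·p - 1]].
At the point, J = [[17.0000, 10.0000], [27.0000, 19.0000]] (det J = 53.0000).
Solving J·Δ = −F gives Δ = (-3.7547, 3.7830).
Then the next iterate is (p, q)₁ = (-1.7547, 5.2830).

(-1.7547, 5.2830)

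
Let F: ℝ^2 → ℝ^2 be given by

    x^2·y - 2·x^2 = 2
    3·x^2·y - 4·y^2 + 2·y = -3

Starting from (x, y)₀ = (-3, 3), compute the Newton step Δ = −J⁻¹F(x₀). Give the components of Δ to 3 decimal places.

At (-3, 3): F = (7.000, 54.000).
Jacobian J = [[2·x·y - 4·x, x^2], [6·x·y, 3·x^2 - 8·y + 2]].
At the point, J = [[-6.000, 9.000], [-54.000, 5.000]] (det J = 456.000).
Solving J·Δ = −F gives Δ = (0.989, -0.118).

(0.989, -0.118)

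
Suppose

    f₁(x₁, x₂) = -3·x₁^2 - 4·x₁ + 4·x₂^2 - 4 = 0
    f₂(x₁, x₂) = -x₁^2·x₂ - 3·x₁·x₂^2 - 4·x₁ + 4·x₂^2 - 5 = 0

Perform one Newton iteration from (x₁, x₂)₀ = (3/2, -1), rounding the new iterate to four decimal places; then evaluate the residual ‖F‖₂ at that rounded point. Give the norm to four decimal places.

At (3/2, -1): F = (-12.7500, -9.2500).
Jacobian J = [[-6·x₁ - 4, 8·x₂], [-2·x₁·x₂ - 3·x₂^2 - 4, -x₁^2 - 6·x₁·x₂ + 8·x₂]].
At the point, J = [[-13.0000, -8.0000], [-4.0000, -1.2500]] (det J = -15.7500).
Solving J·Δ = −F gives Δ = (-3.6865, 4.3968).
Then the next iterate is (x₁, x₂)₁ = (-2.1865, 3.3968).
Re-evaluating at (-2.1865, 3.3968): F = (36.556654, 109.344792), so ‖F‖₂ = 115.2939.

115.2939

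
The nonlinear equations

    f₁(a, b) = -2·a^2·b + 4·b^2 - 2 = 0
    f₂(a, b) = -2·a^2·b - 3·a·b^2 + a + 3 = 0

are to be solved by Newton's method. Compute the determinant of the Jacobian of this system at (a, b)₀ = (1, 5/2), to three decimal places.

J = [[-4·a·b, -2·a^2 + 8·b], [-4·a·b - 3·b^2 + 1, -2·a^2 - 6·a·b]].
At the point, J = [[-10.000, 18.000], [-27.750, -17.000]].
det J = 669.500.

669.500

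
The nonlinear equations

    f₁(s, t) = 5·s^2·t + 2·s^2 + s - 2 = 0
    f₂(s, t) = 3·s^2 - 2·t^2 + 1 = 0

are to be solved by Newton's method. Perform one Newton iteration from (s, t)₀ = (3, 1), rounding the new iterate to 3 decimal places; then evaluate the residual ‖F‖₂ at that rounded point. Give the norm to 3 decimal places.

17.115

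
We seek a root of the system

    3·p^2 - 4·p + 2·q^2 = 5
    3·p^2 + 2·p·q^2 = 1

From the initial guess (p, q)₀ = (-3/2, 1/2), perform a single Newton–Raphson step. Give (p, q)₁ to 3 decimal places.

(-0.879, 0.408)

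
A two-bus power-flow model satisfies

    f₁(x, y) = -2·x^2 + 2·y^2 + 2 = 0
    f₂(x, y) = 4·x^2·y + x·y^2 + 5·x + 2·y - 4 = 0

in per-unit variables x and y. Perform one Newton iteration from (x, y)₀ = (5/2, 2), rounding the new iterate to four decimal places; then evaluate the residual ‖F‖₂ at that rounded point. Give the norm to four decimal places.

At (5/2, 2): F = (-2.5000, 72.5000).
Jacobian J = [[-4·x, 4·y], [8·x·y + y^2 + 5, 4·x^2 + 2·x·y + 2]].
At the point, J = [[-10.0000, 8.0000], [49.0000, 37.0000]] (det J = -762.0000).
Solving J·Δ = −F gives Δ = (-0.8825, -0.7907).
Then the next iterate is (x, y)₁ = (1.6175, 1.2093).
Re-evaluating at (1.6175, 1.2093): F = (-0.307800, 21.527139), so ‖F‖₂ = 21.5293.

21.5293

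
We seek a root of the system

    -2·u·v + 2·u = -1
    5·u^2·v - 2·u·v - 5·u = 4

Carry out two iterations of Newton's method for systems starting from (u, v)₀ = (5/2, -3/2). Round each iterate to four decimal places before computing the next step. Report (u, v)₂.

At (5/2, -3/2): F = (13.5000, -55.8750).
Jacobian J = [[-2·v + 2, -2·u], [10·u·v - 2·v - 5, 5·u^2 - 2·u]].
At the point, J = [[5.0000, -5.0000], [-39.5000, 26.2500]] (det J = -66.2500).
Solving J·Δ = −F gives Δ = (1.1321, 3.8321).
Then the next iterate is (u, v)₁ = (3.6321, 2.3321).
Round to (3.6321, 2.3321) and repeat: F = (-8.676641, 114.725729), J = [[-2.6642, -7.2642], [75.040004, 58.696552]].
Δ = (-0.8338, -0.8887), so (u, v)₂ = (2.7983, 1.4434).

(2.7983, 1.4434)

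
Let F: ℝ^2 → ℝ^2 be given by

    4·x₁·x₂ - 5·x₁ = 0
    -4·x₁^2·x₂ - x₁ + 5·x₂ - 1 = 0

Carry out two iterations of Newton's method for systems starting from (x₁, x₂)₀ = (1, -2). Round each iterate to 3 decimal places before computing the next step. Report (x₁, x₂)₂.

(0.945, 1.262)

At (1, -2): F = (-13.000, -4.000).
Jacobian J = [[4·x₂ - 5, 4·x₁], [-8·x₁·x₂ - 1, -4·x₁^2 + 5]].
At the point, J = [[-13.000, 4.000], [15.000, 1.000]] (det J = -73.000).
Solving J·Δ = −F gives Δ = (0.041, 3.384).
Then the next iterate is (x₁, x₂)₁ = (1.041, 1.384).
Round to (1.041, 1.384) and repeat: F = (0.55798, -1.12026), J = [[0.536, 4.164], [-12.52595, 0.66528]].
Δ = (-0.096, -0.122), so (x₁, x₂)₂ = (0.945, 1.262).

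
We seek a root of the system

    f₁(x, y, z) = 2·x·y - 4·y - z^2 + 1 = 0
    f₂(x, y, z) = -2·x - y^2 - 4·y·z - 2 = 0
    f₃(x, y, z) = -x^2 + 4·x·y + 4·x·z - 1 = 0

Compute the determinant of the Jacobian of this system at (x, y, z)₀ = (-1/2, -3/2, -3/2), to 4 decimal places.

J = [[2·y, 2·x - 4, -2·z], [-2, -2·y - 4·z, -4·y], [-2·x + 4·y + 4·z, 4·x, 4·x]].
At the point, J = [[-3.0000, -5.0000, 3.0000], [-2.0000, 9.0000, 6.0000], [-11.0000, -2.0000, -2.0000]].
det J = 677.0000.

677.0000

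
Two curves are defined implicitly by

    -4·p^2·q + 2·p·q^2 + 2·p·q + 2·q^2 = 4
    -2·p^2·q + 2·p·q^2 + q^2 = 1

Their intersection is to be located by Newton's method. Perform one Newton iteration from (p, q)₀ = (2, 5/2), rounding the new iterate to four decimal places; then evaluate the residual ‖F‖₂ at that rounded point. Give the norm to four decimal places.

2.7006

At (2, 5/2): F = (3.5000, 10.2500).
Jacobian J = [[-8·p·q + 2·q^2 + 2·q, -4·p^2 + 4·p·q + 2·p + 4·q], [-4·p·q + 2·q^2, -2·p^2 + 4·p·q + 2·q]].
At the point, J = [[-22.5000, 18.0000], [-7.5000, 17.0000]] (det J = -247.5000).
Solving J·Δ = −F gives Δ = (-0.5051, -0.8258).
Then the next iterate is (p, q)₁ = (1.4949, 1.6742).
Re-evaluating at (1.4949, 1.6742): F = (0.026148, 2.700436), so ‖F‖₂ = 2.7006.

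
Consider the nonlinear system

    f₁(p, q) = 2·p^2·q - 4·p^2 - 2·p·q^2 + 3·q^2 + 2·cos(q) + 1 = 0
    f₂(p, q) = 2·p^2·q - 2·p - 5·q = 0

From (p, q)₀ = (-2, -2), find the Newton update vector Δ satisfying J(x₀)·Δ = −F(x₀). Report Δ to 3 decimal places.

(0.147, -0.017)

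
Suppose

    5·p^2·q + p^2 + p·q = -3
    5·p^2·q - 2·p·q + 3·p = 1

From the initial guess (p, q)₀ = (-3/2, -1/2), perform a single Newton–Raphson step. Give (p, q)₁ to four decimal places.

At (-3/2, -1/2): F = (0.3750, -12.6250).
Jacobian J = [[10·p·q + 2·p + q, 5·p^2 + p], [10·p·q - 2·q + 3, 5·p^2 - 2·p]].
At the point, J = [[4.0000, 9.7500], [11.5000, 14.2500]] (det J = -55.1250).
Solving J·Δ = −F gives Δ = (2.3299, -0.9943).
Then the next iterate is (p, q)₁ = (0.8299, -1.4943).

(0.8299, -1.4943)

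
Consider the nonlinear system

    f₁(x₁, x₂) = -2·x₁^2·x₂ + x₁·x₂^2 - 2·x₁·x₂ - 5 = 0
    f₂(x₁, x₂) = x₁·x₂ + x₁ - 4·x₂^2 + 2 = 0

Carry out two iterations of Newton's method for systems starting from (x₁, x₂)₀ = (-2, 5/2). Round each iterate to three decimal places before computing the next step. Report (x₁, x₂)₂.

(-0.499, 0.767)

At (-2, 5/2): F = (-27.500, -30.000).
Jacobian J = [[-4·x₁·x₂ + x₂^2 - 2·x₂, -2·x₁^2 + 2·x₁·x₂ - 2·x₁], [x₂ + 1, x₁ - 8·x₂]].
At the point, J = [[21.250, -14.000], [3.500, -22.000]] (det J = -418.500).
Solving J·Δ = −F gives Δ = (0.442, -1.293).
Then the next iterate is (x₁, x₂)₁ = (-1.558, 1.207).
Round to (-1.558, 1.207) and repeat: F = (-9.36842, -7.26590), J = [[6.56487, -5.49974], [2.207, -11.214]].
Δ = (1.059, -0.440), so (x₁, x₂)₂ = (-0.499, 0.767).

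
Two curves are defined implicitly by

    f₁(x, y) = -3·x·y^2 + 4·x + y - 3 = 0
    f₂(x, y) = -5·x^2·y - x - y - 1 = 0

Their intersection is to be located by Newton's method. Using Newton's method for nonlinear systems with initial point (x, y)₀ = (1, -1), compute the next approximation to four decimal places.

(0.8551, -0.5507)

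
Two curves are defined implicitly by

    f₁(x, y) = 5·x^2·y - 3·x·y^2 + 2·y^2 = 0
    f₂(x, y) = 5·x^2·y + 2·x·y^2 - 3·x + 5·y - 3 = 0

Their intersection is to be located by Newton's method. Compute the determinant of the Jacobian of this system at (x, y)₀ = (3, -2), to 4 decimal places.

J = [[10·x·y - 3·y^2, 5·x^2 - 6·x·y + 4·y], [10·x·y + 2·y^2 - 3, 5·x^2 + 4·x·y + 5]].
At the point, J = [[-72.0000, 73.0000], [-55.0000, 26.0000]].
det J = 2143.0000.

2143.0000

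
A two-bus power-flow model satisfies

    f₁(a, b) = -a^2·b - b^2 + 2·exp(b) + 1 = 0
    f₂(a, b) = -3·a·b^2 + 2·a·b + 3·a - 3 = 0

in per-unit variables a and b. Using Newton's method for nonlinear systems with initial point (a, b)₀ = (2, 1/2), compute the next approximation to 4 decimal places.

(1.8045, 1.9323)

At (2, 1/2): F = (2.047443, 3.5000).
Jacobian J = [[-2·a·b, -a^2 - 2·b + 2·exp(b)], [-3·b^2 + 2·b + 3, -6·a·b + 2·a]].
At the point, J = [[-2.0000, -1.702557], [3.2500, -2.0000]] (det J = 9.533312).
Solving J·Δ = −F gives Δ = (-0.1955, 1.4323).
Then the next iterate is (a, b)₁ = (1.8045, 1.9323).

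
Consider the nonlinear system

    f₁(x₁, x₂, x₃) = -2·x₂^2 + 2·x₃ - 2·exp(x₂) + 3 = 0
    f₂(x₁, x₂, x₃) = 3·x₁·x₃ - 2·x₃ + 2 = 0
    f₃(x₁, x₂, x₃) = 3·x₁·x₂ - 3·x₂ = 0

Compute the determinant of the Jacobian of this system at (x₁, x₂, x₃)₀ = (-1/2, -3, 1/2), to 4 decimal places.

J = [[0, -4·x₂ - 2·exp(x₂), 2], [3·x₃, 0, 3·x₁ - 2], [3·x₂, 3·x₁ - 3, 0]].
At the point, J = [[0.0000, 11.900426, 2.0000], [1.5000, 0.0000, -3.5000], [-9.0000, -4.5000, 0.0000]].
det J = 361.3634.

361.3634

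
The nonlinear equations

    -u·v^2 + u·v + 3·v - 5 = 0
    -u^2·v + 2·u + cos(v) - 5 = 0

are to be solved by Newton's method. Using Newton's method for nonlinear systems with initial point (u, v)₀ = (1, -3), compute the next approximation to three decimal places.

(1.462, 0.155)

At (1, -3): F = (-26.000, -0.98999).
Jacobian J = [[-v^2 + v, -2·u·v + u + 3], [-2·u·v + 2, -u^2 - sin(v)]].
At the point, J = [[-12.000, 10.000], [8.000, -0.85888]] (det J = -69.69344).
Solving J·Δ = −F gives Δ = (0.462, 3.155).
Then the next iterate is (u, v)₁ = (1.462, 0.155).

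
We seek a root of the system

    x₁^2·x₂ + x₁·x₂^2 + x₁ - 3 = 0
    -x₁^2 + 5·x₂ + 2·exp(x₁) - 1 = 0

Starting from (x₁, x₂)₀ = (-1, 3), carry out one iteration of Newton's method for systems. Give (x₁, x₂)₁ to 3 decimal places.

At (-1, 3): F = (-10.000, 13.73576).
Jacobian J = [[2·x₁·x₂ + x₂^2 + 1, x₁^2 + 2·x₁·x₂], [-2·x₁ + 2·exp(x₁), 5]].
At the point, J = [[4.000, -5.000], [2.73576, 5.000]] (det J = 33.67879).
Solving J·Δ = −F gives Δ = (-0.555, -2.444).
Then the next iterate is (x₁, x₂)₁ = (-1.555, 0.556).

(-1.555, 0.556)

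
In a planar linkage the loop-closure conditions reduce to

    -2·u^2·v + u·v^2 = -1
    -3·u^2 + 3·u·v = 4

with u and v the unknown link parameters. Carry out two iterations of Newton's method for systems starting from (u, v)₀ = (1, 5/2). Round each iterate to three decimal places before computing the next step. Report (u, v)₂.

(1.321, 2.329)

At (1, 5/2): F = (2.250, 0.500).
Jacobian J = [[-4·u·v + v^2, -2·u^2 + 2·u·v], [-6·u + 3·v, 3·u]].
At the point, J = [[-3.750, 3.000], [1.500, 3.000]] (det J = -15.750).
Solving J·Δ = −F gives Δ = (0.333, -0.333).
Then the next iterate is (u, v)₁ = (1.333, 2.167).
Round to (1.333, 2.167) and repeat: F = (-0.44142, -0.66483), J = [[-6.85855, 2.22344], [-1.497, 3.999]].
Δ = (-0.012, 0.162), so (u, v)₂ = (1.321, 2.329).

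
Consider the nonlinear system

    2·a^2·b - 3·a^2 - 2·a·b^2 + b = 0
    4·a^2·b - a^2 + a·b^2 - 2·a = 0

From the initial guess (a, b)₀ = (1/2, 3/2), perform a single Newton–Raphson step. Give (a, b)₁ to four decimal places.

(0.5556, 0.8333)

At (1/2, 3/2): F = (-0.7500, 1.3750).
Jacobian J = [[4·a·b - 6·a - 2·b^2, 2·a^2 - 4·a·b + 1], [8·a·b - 2·a + b^2 - 2, 4·a^2 + 2·a·b]].
At the point, J = [[-4.5000, -1.5000], [5.2500, 2.5000]] (det J = -3.3750).
Solving J·Δ = −F gives Δ = (0.0556, -0.6667).
Then the next iterate is (a, b)₁ = (0.5556, 0.8333).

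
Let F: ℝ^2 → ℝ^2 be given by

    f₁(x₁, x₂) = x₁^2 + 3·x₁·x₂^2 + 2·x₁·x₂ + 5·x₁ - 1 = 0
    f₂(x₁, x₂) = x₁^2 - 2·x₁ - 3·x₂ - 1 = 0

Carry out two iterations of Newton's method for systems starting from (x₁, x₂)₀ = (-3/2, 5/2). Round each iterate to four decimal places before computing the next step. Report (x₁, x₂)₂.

(-0.7569, 0.2670)

At (-3/2, 5/2): F = (-41.8750, -3.2500).
Jacobian J = [[2·x₁ + 3·x₂^2 + 2·x₂ + 5, 6·x₁·x₂ + 2·x₁], [2·x₁ - 2, -3]].
At the point, J = [[25.7500, -25.5000], [-5.0000, -3.0000]] (det J = -204.7500).
Solving J·Δ = −F gives Δ = (0.2088, -1.4313).
Then the next iterate is (x₁, x₂)₁ = (-1.2912, 1.0687).
Round to (-1.2912, 1.0687) and repeat: F = (-12.972728, 0.043497), J = [[7.981359, -10.861833], [-4.5824, -3.0000]].
Δ = (0.5343, -0.8017), so (x₁, x₂)₂ = (-0.7569, 0.2670).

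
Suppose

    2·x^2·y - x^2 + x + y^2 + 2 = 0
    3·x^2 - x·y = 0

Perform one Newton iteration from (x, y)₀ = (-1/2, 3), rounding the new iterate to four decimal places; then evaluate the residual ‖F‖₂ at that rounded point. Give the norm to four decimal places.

3.6855

At (-1/2, 3): F = (11.7500, 2.2500).
Jacobian J = [[4·x·y - 2·x + 1, 2·x^2 + 2·y], [6·x - y, -x]].
At the point, J = [[-4.0000, 6.5000], [-6.0000, 0.5000]] (det J = 37.0000).
Solving J·Δ = −F gives Δ = (0.2365, -1.6622).
Then the next iterate is (x, y)₁ = (-0.2635, 1.3378).
Re-evaluating at (-0.2635, 1.3378): F = (3.642550, 0.560807), so ‖F‖₂ = 3.6855.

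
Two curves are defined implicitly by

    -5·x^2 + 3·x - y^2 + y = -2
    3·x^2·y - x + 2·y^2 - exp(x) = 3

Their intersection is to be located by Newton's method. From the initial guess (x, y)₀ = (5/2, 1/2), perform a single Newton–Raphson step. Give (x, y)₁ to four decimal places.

At (5/2, 1/2): F = (-21.5000, -7.807494).
Jacobian J = [[-10·x + 3, -2·y + 1], [6·x·y - exp(x) - 1, 3·x^2 + 4·y]].
At the point, J = [[-22.0000, 0.0000], [-5.682494, 20.7500]] (det J = -456.5000).
Solving J·Δ = −F gives Δ = (-0.9773, 0.1086).
Then the next iterate is (x, y)₁ = (1.5227, 0.6086).

(1.5227, 0.6086)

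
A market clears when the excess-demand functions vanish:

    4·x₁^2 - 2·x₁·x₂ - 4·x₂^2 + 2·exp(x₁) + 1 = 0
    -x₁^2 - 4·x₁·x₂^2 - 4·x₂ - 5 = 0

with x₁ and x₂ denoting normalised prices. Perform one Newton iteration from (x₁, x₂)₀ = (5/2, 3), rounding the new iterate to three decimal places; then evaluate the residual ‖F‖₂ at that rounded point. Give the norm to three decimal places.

At (5/2, 3): F = (-0.63501, -113.250).
Jacobian J = [[8·x₁ - 2·x₂ + 2·exp(x₁), -2·x₁ - 8·x₂], [-2·x₁ - 4·x₂^2, -8·x₁·x₂ - 4]].
At the point, J = [[38.36499, -29.000], [-41.000, -64.000]] (det J = -3644.35923).
Solving J·Δ = −F gives Δ = (-0.890, -1.199).
Then the next iterate is (x₁, x₂)₁ = (1.610, 1.801).
Re-evaluating at (1.610, 1.801): F = (2.60040, -35.68489), so ‖F‖₂ = 35.780.

35.780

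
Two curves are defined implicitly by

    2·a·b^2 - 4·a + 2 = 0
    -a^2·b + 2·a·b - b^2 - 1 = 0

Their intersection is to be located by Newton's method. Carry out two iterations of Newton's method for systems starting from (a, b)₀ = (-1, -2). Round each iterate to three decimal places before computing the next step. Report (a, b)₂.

(-0.831, -1.791)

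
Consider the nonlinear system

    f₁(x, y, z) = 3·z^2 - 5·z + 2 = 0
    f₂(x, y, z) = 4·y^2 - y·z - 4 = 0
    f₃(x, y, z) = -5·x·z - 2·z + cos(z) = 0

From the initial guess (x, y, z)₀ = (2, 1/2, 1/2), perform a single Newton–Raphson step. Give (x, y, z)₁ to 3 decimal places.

At (2, 1/2, 1/2): F = (0.250, -3.250, -5.12242).
Jacobian J = [[0, 0, 6·z - 5], [0, 8·y - z, -y], [-5·z, 0, -5·x - sin(z) - 2]].
At the point, J = [[0.000, 0.000, -2.000], [0.000, 3.500, -0.500], [-2.500, 0.000, -12.47943]] (det J = -17.500).
Solving J·Δ = −F gives Δ = (-2.673, 0.946, 0.125).
Then the next iterate is (x, y, z)₁ = (-0.673, 1.446, 0.625).

(-0.673, 1.446, 0.625)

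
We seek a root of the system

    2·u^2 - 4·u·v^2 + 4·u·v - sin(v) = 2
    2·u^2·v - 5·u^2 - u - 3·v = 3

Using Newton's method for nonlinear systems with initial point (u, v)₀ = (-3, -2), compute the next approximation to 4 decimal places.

(-1.8024, -1.2314)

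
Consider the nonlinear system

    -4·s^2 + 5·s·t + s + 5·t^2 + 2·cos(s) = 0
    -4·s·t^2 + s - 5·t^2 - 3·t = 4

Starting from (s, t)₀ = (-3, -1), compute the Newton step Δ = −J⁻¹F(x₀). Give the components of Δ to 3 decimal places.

At (-3, -1): F = (-20.97998, 3.000).
Jacobian J = [[-8·s + 5·t - 2·sin(s) + 1, 5·s + 10·t], [-4·t^2 + 1, -8·s·t - 10·t - 3]].
At the point, J = [[20.28224, -25.000], [-3.000, -17.000]] (det J = -419.79808).
Solving J·Δ = −F gives Δ = (1.028, -0.005).

(1.028, -0.005)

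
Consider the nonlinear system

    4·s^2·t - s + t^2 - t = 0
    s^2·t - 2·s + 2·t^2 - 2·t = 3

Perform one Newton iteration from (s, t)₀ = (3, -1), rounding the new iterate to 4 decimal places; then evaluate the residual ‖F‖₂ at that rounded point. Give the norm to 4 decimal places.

At (3, -1): F = (-37.0000, -14.0000).
Jacobian J = [[8·s·t - 1, 4·s^2 + 2·t - 1], [2·s·t - 2, s^2 + 4·t - 2]].
At the point, J = [[-25.0000, 33.0000], [-8.0000, 3.0000]] (det J = 189.0000).
Solving J·Δ = −F gives Δ = (-1.8571, -0.2857).
Then the next iterate is (s, t)₁ = (1.1429, -1.2857).
Re-evaluating at (1.1429, -1.2857): F = (-4.921806, -1.087759), so ‖F‖₂ = 5.0406.

5.0406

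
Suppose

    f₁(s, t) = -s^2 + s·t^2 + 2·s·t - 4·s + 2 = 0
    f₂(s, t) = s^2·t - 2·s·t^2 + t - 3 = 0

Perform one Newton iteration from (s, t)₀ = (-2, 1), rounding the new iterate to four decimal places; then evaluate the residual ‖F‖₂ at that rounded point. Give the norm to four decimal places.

38.3460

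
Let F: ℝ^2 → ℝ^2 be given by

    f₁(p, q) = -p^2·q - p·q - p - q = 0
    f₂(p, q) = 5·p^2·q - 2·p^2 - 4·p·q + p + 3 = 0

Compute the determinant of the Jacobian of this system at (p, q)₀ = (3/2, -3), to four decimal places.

-122.7500

J = [[-2·p·q - q - 1, -p^2 - p - 1], [10·p·q - 4·p - 4·q + 1, 5·p^2 - 4·p]].
At the point, J = [[11.0000, -4.7500], [-38.0000, 5.2500]].
det J = -122.7500.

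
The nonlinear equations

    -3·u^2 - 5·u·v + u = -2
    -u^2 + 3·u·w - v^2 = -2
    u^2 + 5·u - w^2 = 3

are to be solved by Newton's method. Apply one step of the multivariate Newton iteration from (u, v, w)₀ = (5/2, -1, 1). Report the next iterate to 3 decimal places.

At (5/2, -1, 1): F = (-1.750, 2.250, 14.750).
Jacobian J = [[-6·u - 5·v + 1, -5·u, 0], [-2·u + 3·w, -2·v, 3·u], [2·u + 5, 0, -2·w]].
At the point, J = [[-9.000, -12.500, 0.000], [-2.000, 2.000, 7.500], [10.000, 0.000, -2.000]] (det J = -851.500).
Solving J·Δ = −F gives Δ = (-1.682, 1.071, -1.034).
Then the next iterate is (u, v, w)₁ = (0.818, 0.071, -0.034).

(0.818, 0.071, -0.034)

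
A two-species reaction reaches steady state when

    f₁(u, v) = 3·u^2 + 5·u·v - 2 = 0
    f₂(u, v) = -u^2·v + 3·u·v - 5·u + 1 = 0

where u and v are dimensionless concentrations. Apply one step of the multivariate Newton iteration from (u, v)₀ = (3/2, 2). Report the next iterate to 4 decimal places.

(0.7593, 1.2430)

At (3/2, 2): F = (19.7500, -2.0000).
Jacobian J = [[6·u + 5·v, 5·u], [-2·u·v + 3·v - 5, -u^2 + 3·u]].
At the point, J = [[19.0000, 7.5000], [-5.0000, 2.2500]] (det J = 80.2500).
Solving J·Δ = −F gives Δ = (-0.7407, -0.7570).
Then the next iterate is (u, v)₁ = (0.7593, 1.2430).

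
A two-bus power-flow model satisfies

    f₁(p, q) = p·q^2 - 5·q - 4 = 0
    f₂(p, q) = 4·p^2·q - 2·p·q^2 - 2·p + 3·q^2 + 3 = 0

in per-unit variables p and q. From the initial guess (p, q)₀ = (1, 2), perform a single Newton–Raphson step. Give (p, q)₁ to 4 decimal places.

(2.7632, -0.9474)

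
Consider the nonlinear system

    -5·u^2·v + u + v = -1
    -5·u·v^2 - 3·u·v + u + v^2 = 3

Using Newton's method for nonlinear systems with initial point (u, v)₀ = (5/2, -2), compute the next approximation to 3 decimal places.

At (5/2, -2): F = (64.000, -31.500).
Jacobian J = [[-10·u·v + 1, -5·u^2 + 1], [-5·v^2 - 3·v + 1, -10·u·v - 3·u + 2·v]].
At the point, J = [[51.000, -30.250], [-13.000, 38.500]] (det J = 1570.250).
Solving J·Δ = −F gives Δ = (-0.962, 0.493).
Then the next iterate is (u, v)₁ = (1.538, -1.507).

(1.538, -1.507)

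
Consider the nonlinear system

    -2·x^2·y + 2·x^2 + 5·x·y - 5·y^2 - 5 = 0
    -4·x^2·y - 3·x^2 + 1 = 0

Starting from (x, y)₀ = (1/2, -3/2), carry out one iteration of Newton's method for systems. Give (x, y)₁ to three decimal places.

At (1/2, -3/2): F = (-18.750, 1.750).
Jacobian J = [[-4·x·y + 4·x + 5·y, -2·x^2 + 5·x - 10·y], [-8·x·y - 6·x, -4·x^2]].
At the point, J = [[-2.500, 17.000], [3.000, -1.000]] (det J = -48.500).
Solving J·Δ = −F gives Δ = (-0.227, 1.070).
Then the next iterate is (x, y)₁ = (0.273, -0.430).

(0.273, -0.430)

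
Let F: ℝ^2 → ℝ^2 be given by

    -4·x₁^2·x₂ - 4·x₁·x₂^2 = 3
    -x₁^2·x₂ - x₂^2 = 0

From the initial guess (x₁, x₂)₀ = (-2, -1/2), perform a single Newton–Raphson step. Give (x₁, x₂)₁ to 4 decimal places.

At (-2, -1/2): F = (7.0000, 1.7500).
Jacobian J = [[-8·x₁·x₂ - 4·x₂^2, -4·x₁^2 - 8·x₁·x₂], [-2·x₁·x₂, -x₁^2 - 2·x₂]].
At the point, J = [[-9.0000, -24.0000], [-2.0000, -3.0000]] (det J = -21.0000).
Solving J·Δ = −F gives Δ = (1.0000, -0.0833).
Then the next iterate is (x₁, x₂)₁ = (-1.0000, -0.5833).

(-1.0000, -0.5833)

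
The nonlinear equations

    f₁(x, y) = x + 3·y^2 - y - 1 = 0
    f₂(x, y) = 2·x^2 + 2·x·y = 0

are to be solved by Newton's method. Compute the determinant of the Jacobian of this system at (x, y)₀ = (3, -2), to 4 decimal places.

J = [[1, 6·y - 1], [4·x + 2·y, 2·x]].
At the point, J = [[1.0000, -13.0000], [8.0000, 6.0000]].
det J = 110.0000.

110.0000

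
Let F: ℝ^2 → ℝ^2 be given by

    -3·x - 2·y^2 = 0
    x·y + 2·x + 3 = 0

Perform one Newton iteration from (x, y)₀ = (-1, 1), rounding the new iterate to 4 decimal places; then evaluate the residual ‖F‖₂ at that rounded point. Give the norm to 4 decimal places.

At (-1, 1): F = (1.0000, 0.0000).
Jacobian J = [[-3, -4·y], [y + 2, x]].
At the point, J = [[-3.0000, -4.0000], [3.0000, -1.0000]] (det J = 15.0000).
Solving J·Δ = −F gives Δ = (0.0667, 0.2000).
Then the next iterate is (x, y)₁ = (-0.9333, 1.2000).
Re-evaluating at (-0.9333, 1.2000): F = (-0.0801, 0.013440), so ‖F‖₂ = 0.0812.

0.0812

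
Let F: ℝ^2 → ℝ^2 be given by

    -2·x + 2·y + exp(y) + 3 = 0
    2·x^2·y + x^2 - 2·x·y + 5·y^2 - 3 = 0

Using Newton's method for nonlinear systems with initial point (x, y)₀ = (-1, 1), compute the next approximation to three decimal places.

(-11.571, -5.541)

At (-1, 1): F = (9.71828, 7.000).
Jacobian J = [[-2, exp(y) + 2], [4·x·y + 2·x - 2·y, 2·x^2 - 2·x + 10·y]].
At the point, J = [[-2.000, 4.71828], [-8.000, 14.000]] (det J = 9.74625).
Solving J·Δ = −F gives Δ = (-10.571, -6.541).
Then the next iterate is (x, y)₁ = (-11.571, -5.541).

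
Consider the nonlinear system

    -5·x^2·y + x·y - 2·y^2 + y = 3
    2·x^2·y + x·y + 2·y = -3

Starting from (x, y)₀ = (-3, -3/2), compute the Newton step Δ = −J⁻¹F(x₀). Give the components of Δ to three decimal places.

At (-3, -3/2): F = (63.000, -22.500).
Jacobian J = [[-10·x·y + y, -5·x^2 + x - 4·y + 1], [4·x·y + y, 2·x^2 + x + 2]].
At the point, J = [[-46.500, -41.000], [16.500, 17.000]] (det J = -114.000).
Solving J·Δ = −F gives Δ = (1.303, 0.059).

(1.303, 0.059)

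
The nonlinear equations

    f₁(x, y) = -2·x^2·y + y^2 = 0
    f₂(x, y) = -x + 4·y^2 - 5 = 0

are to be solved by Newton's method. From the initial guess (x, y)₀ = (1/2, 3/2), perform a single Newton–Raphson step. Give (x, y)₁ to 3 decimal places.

(0.776, 1.231)

At (1/2, 3/2): F = (1.500, 3.500).
Jacobian J = [[-4·x·y, -2·x^2 + 2·y], [-1, 8·y]].
At the point, J = [[-3.000, 2.500], [-1.000, 12.000]] (det J = -33.500).
Solving J·Δ = −F gives Δ = (0.276, -0.269).
Then the next iterate is (x, y)₁ = (0.776, 1.231).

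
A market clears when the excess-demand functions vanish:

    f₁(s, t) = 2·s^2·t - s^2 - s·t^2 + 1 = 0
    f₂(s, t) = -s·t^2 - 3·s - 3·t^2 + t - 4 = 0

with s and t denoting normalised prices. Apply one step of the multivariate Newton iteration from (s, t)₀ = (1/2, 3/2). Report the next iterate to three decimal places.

At (1/2, 3/2): F = (0.375, -11.875).
Jacobian J = [[4·s·t - 2·s - t^2, 2·s^2 - 2·s·t], [-t^2 - 3, -2·s·t - 6·t + 1]].
At the point, J = [[-0.250, -1.000], [-5.250, -9.500]] (det J = -2.875).
Solving J·Δ = −F gives Δ = (-5.370, 1.717).
Then the next iterate is (s, t)₁ = (-4.870, 3.217).

(-4.870, 3.217)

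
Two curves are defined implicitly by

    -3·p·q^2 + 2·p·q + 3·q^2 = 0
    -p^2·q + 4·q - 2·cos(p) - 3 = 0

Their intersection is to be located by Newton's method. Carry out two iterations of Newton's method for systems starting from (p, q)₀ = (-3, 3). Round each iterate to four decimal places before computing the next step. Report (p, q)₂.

(-1.9443, 1.1382)

At (-3, 3): F = (90.0000, -16.020015).
Jacobian J = [[-3·q^2 + 2·q, -6·p·q + 2·p + 6·q], [-2·p·q + 2·sin(p), -p^2 + 4]].
At the point, J = [[-21.0000, 66.0000], [17.717760, -5.0000]] (det J = -1064.372159).
Solving J·Δ = −F gives Δ = (0.5706, -1.1821).
Then the next iterate is (p, q)₁ = (-2.4294, 1.8179).
Round to (-2.4294, 1.8179) and repeat: F = (25.167224, -4.943756), J = [[-6.278481, 32.547038], [7.525822, -1.901984]].
Δ = (0.4851, -0.6797), so (p, q)₂ = (-1.9443, 1.1382).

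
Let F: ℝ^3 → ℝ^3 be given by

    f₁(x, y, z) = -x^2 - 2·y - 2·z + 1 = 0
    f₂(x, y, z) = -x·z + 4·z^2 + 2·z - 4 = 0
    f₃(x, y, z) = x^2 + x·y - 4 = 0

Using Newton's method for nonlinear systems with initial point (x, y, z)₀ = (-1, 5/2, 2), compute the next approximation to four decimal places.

At (-1, 5/2, 2): F = (-9.0000, 18.0000, -5.5000).
Jacobian J = [[-2·x, -2, -2], [-z, 0, -x + 8·z + 2], [2·x + y, x, 0]].
At the point, J = [[2.0000, -2.0000, -2.0000], [-2.0000, 0.0000, 19.0000], [0.5000, -1.0000, 0.0000]] (det J = 15.0000).
Solving J·Δ = −F gives Δ = (-4.9333, -7.9667, -1.4667).
Then the next iterate is (x, y, z)₁ = (-5.9333, -5.4667, 0.5333).

(-5.9333, -5.4667, 0.5333)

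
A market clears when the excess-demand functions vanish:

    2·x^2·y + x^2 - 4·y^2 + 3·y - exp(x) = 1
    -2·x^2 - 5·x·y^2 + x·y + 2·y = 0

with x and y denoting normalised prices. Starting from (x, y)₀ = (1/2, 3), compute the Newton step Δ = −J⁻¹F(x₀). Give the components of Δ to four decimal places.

(0.0320, -1.3526)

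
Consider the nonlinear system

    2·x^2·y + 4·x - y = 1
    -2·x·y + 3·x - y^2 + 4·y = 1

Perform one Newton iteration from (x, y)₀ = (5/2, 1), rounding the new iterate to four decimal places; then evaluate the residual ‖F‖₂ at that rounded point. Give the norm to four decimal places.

2.8291

At (5/2, 1): F = (20.5000, 4.5000).
Jacobian J = [[4·x·y + 4, 2·x^2 - 1], [-2·y + 3, -2·x - 2·y + 4]].
At the point, J = [[14.0000, 11.5000], [1.0000, -3.0000]] (det J = -53.5000).
Solving J·Δ = −F gives Δ = (-2.1168, 0.7944).
Then the next iterate is (x, y)₁ = (0.3832, 1.7944).
Re-evaluating at (0.3832, 1.7944): F = (-0.734613, 2.732100), so ‖F‖₂ = 2.8291.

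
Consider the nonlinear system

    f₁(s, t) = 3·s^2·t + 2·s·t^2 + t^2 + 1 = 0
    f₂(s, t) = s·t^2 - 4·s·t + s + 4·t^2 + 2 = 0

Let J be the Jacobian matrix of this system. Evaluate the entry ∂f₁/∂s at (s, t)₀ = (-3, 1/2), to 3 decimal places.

∂f₁/∂s = 6·s·t + 2·t^2.
At (-3, 1/2) this is -8.500.

-8.500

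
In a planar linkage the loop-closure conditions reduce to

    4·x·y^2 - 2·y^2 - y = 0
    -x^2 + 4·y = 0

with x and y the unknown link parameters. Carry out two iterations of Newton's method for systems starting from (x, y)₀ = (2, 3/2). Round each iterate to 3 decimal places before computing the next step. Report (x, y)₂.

At (2, 3/2): F = (12.000, 2.000).
Jacobian J = [[4·y^2, 8·x·y - 4·y - 1], [-2·x, 4]].
At the point, J = [[9.000, 17.000], [-4.000, 4.000]] (det J = 104.000).
Solving J·Δ = −F gives Δ = (-0.135, -0.635).
Then the next iterate is (x, y)₁ = (1.865, 0.865).
Round to (1.865, 0.865) and repeat: F = (3.22031, -0.01823), J = [[2.99290, 8.44580], [-3.730, 4.000]].
Δ = (-0.300, -0.275), so (x, y)₂ = (1.565, 0.590).

(1.565, 0.590)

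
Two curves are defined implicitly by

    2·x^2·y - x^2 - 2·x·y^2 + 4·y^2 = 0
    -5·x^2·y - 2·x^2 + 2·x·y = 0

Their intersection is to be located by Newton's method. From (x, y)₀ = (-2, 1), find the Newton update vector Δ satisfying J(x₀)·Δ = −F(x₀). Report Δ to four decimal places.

(0.8333, -0.2917)

At (-2, 1): F = (12.0000, -32.0000).
Jacobian J = [[4·x·y - 2·x - 2·y^2, 2·x^2 - 4·x·y + 8·y], [-10·x·y - 4·x + 2·y, -5·x^2 + 2·x]].
At the point, J = [[-6.0000, 24.0000], [30.0000, -24.0000]] (det J = -576.0000).
Solving J·Δ = −F gives Δ = (0.8333, -0.2917).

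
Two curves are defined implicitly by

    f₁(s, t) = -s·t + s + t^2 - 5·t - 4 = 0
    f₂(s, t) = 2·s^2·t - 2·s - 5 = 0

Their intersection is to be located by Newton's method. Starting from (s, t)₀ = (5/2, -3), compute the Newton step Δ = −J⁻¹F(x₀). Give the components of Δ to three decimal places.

(-0.697, 2.016)

At (5/2, -3): F = (30.000, -47.500).
Jacobian J = [[-t + 1, -s + 2·t - 5], [4·s·t - 2, 2·s^2]].
At the point, J = [[4.000, -13.500], [-32.000, 12.500]] (det J = -382.000).
Solving J·Δ = −F gives Δ = (-0.697, 2.016).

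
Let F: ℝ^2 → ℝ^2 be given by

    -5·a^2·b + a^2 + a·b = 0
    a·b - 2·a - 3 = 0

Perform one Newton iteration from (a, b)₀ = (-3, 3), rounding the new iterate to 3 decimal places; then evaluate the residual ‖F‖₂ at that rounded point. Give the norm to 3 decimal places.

32.441

At (-3, 3): F = (-135.000, -6.000).
Jacobian J = [[-10·a·b + 2·a + b, -5·a^2 + a], [b - 2, a]].
At the point, J = [[87.000, -48.000], [1.000, -3.000]] (det J = -213.000).
Solving J·Δ = −F gives Δ = (0.549, -1.817).
Then the next iterate is (a, b)₁ = (-2.451, 1.183).
Re-evaluating at (-2.451, 1.183): F = (-32.42591, -0.99753), so ‖F‖₂ = 32.441.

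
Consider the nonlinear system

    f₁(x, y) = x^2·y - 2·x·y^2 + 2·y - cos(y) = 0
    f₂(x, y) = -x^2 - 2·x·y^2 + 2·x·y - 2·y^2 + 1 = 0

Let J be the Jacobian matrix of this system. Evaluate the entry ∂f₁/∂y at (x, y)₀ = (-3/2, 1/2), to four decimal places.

∂f₁/∂y = x^2 - 4·x·y + sin(y) + 2.
At (-3/2, 1/2) this is 7.7294.

7.7294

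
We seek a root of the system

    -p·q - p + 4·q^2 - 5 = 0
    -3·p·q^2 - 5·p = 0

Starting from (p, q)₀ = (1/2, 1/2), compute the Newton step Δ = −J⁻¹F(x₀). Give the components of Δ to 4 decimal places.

(-0.7682, 1.0279)

At (1/2, 1/2): F = (-4.7500, -2.8750).
Jacobian J = [[-q - 1, -p + 8·q], [-3·q^2 - 5, -6·p·q]].
At the point, J = [[-1.5000, 3.5000], [-5.7500, -1.5000]] (det J = 22.3750).
Solving J·Δ = −F gives Δ = (-0.7682, 1.0279).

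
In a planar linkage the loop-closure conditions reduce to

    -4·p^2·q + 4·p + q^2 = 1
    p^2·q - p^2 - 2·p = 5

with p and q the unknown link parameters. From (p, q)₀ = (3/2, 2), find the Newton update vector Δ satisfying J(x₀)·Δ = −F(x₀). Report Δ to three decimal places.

(-1.225, 3.100)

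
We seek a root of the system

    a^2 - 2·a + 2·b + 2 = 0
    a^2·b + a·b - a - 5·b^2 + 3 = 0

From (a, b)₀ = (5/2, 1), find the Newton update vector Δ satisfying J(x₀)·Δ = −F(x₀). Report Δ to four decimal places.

(-1.0955, -0.9818)

At (5/2, 1): F = (5.2500, 4.2500).
Jacobian J = [[2·a - 2, 2], [2·a·b + b - 1, a^2 + a - 10·b]].
At the point, J = [[3.0000, 2.0000], [5.0000, -1.2500]] (det J = -13.7500).
Solving J·Δ = −F gives Δ = (-1.0955, -0.9818).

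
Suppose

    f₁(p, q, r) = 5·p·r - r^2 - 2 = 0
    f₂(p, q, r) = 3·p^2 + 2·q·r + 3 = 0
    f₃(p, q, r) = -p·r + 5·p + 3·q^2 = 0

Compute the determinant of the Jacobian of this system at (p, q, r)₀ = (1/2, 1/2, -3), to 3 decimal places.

J = [[5·r, 0, 5·p - 2·r], [6·p, 2·r, 2·q], [-r + 5, 6·q, -p]].
At the point, J = [[-15.000, 0.000, 8.500], [3.000, -6.000, 1.000], [8.000, 3.000, -0.500]].
det J = 484.500.

484.500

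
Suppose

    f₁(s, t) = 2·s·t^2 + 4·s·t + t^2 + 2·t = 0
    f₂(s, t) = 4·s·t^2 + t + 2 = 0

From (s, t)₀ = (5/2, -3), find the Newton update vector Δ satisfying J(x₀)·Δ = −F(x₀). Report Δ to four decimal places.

At (5/2, -3): F = (18.0000, 89.0000).
Jacobian J = [[2·t^2 + 4·t, 4·s·t + 4·s + 2·t + 2], [4·t^2, 8·s·t + 1]].
At the point, J = [[6.0000, -24.0000], [36.0000, -59.0000]] (det J = 510.0000).
Solving J·Δ = −F gives Δ = (-2.1059, 0.2235).

(-2.1059, 0.2235)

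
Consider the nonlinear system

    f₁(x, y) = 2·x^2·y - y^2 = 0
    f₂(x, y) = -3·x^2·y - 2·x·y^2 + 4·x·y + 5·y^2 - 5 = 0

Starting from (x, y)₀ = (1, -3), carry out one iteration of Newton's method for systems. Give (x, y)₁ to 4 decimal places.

(0.6567, -1.6400)

At (1, -3): F = (-15.0000, 19.0000).
Jacobian J = [[4·x·y, 2·x^2 - 2·y], [-6·x·y - 2·y^2 + 4·y, -3·x^2 - 4·x·y + 4·x + 10·y]].
At the point, J = [[-12.0000, 8.0000], [-12.0000, -17.0000]] (det J = 300.0000).
Solving J·Δ = −F gives Δ = (-0.3433, 1.3600).
Then the next iterate is (x, y)₁ = (0.6567, -1.6400).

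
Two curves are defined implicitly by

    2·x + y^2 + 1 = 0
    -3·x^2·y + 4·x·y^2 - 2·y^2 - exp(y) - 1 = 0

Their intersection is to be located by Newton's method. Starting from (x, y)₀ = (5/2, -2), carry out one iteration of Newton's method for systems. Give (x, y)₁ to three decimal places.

At (5/2, -2): F = (10.000, 68.36466).
Jacobian J = [[2, 2·y], [-6·x·y + 4·y^2, -3·x^2 + 8·x·y - 4·y - exp(y)]].
At the point, J = [[2.000, -4.000], [46.000, -50.88534]] (det J = 82.22933).
Solving J·Δ = −F gives Δ = (2.863, 3.931).
Then the next iterate is (x, y)₁ = (5.363, 1.931).

(5.363, 1.931)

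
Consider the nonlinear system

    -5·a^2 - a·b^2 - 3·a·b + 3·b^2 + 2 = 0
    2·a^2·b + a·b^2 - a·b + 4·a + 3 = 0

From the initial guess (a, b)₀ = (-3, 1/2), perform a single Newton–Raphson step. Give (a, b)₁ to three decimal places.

At (-3, 1/2): F = (-37.000, 0.750).
Jacobian J = [[-10·a - b^2 - 3·b, -2·a·b - 3·a + 6·b], [4·a·b + b^2 - b + 4, 2·a^2 + 2·a·b - a]].
At the point, J = [[28.250, 15.000], [-2.250, 18.000]] (det J = 542.250).
Solving J·Δ = −F gives Δ = (1.249, 0.114).
Then the next iterate is (a, b)₁ = (-1.751, 0.614).

(-1.751, 0.614)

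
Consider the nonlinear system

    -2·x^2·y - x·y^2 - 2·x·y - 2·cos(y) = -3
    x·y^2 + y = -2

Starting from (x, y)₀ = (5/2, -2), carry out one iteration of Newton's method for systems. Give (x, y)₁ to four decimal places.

(1.3348, -1.4068)

At (5/2, -2): F = (28.832294, 10.0000).
Jacobian J = [[-4·x·y - y^2 - 2·y, -2·x^2 - 2·x·y - 2·x + 2·sin(y)], [y^2, 2·x·y + 1]].
At the point, J = [[20.0000, -9.318595], [4.0000, -9.0000]] (det J = -142.725621).
Solving J·Δ = −F gives Δ = (-1.1652, 0.5932).
Then the next iterate is (x, y)₁ = (1.3348, -1.4068).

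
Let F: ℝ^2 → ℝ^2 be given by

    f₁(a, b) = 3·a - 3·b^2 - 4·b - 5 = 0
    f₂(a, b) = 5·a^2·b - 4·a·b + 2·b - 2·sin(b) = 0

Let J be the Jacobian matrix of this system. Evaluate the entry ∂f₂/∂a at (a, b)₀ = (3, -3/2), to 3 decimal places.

-39.000

∂f₂/∂a = 10·a·b - 4·b.
At (3, -3/2) this is -39.000.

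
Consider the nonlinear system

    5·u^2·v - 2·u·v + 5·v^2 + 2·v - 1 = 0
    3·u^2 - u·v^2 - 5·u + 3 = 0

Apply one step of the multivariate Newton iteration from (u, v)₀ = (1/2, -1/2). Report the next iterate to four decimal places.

(0.8829, -1.0270)

At (1/2, -1/2): F = (-0.8750, 1.1250).
Jacobian J = [[10·u·v - 2·v, 5·u^2 - 2·u + 10·v + 2], [6·u - v^2 - 5, -2·u·v]].
At the point, J = [[-1.5000, -2.7500], [-2.2500, 0.5000]] (det J = -6.9375).
Solving J·Δ = −F gives Δ = (0.3829, -0.5270).
Then the next iterate is (u, v)₁ = (0.8829, -1.0270).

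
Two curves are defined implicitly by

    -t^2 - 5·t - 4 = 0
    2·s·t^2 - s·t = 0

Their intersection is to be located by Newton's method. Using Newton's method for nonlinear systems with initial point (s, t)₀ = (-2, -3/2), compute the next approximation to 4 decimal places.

At (-2, -3/2): F = (1.2500, -12.0000).
Jacobian J = [[0, -2·t - 5], [2·t^2 - t, 4·s·t - s]].
At the point, J = [[0.0000, -2.0000], [6.0000, 14.0000]] (det J = 12.0000).
Solving J·Δ = −F gives Δ = (0.5417, 0.6250).
Then the next iterate is (s, t)₁ = (-1.4583, -0.8750).

(-1.4583, -0.8750)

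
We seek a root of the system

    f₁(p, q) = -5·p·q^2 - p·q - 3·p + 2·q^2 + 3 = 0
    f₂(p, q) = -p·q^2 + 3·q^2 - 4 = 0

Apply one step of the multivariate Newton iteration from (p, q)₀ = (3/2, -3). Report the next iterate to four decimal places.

At (3/2, -3): F = (-46.5000, 9.5000).
Jacobian J = [[-5·q^2 - q - 3, -10·p·q - p + 4·q], [-q^2, -2·p·q + 6·q]].
At the point, J = [[-45.0000, 31.5000], [-9.0000, -9.0000]] (det J = 688.5000).
Solving J·Δ = −F gives Δ = (-0.1732, 1.2288).
Then the next iterate is (p, q)₁ = (1.3268, -1.7712).

(1.3268, -1.7712)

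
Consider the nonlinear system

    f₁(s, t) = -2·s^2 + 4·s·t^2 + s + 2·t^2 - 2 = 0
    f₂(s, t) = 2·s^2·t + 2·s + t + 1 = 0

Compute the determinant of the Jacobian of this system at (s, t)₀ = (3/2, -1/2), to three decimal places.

J = [[-4·s + 4·t^2 + 1, 8·s·t + 4·t], [4·s·t + 2, 2·s^2 + 1]].
At the point, J = [[-4.000, -8.000], [-1.000, 5.500]].
det J = -30.000.

-30.000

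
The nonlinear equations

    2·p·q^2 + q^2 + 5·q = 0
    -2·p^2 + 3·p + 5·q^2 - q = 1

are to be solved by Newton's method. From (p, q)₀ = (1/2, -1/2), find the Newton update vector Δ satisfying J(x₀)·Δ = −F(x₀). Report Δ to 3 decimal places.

(1.125, 0.479)

At (1/2, -1/2): F = (-2.000, 1.750).
Jacobian J = [[2·q^2, 4·p·q + 2·q + 5], [-4·p + 3, 10·q - 1]].
At the point, J = [[0.500, 3.000], [1.000, -6.000]] (det J = -6.000).
Solving J·Δ = −F gives Δ = (1.125, 0.479).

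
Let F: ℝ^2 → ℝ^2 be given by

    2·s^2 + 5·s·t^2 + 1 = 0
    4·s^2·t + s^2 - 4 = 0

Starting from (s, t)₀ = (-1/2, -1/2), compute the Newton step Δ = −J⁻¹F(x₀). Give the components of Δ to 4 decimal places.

At (-1/2, -1/2): F = (0.8750, -4.2500).
Jacobian J = [[4·s + 5·t^2, 10·s·t], [8·s·t + 2·s, 4·s^2]].
At the point, J = [[-0.7500, 2.5000], [1.0000, 1.0000]] (det J = -3.2500).
Solving J·Δ = −F gives Δ = (3.5385, 0.7115).

(3.5385, 0.7115)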